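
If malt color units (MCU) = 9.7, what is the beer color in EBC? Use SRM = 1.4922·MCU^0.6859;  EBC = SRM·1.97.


SRM = 1.4922·9.7^0.6859 = 7.0901
EBC = 7.0901·1.97

13.9675 EBC


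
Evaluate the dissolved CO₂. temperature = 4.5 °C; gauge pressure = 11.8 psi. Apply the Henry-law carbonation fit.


vols = (P + 14.695)·(0.01821 + 0.09011·e^(−0.04·T))
vols = (11.8 + 14.695)·(0.01821 + 0.09011·e^(−0.04·4.5))

2.4767 volumes


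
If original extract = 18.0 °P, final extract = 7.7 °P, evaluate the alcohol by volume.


SG = 259/(259 − P);  ABV = (OG − FG)·131.25
OG = 259/(259 − 18.0) = 1.0747
FG = 259/(259 − 7.7) = 1.0306
ABV = (1.0747 − 1.0306)·131.25

5.7813 % ABV


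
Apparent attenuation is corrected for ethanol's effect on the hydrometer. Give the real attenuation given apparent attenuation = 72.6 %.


RA = AA · 0.8192
RA = 72.6 · 0.8192

59.4739 %


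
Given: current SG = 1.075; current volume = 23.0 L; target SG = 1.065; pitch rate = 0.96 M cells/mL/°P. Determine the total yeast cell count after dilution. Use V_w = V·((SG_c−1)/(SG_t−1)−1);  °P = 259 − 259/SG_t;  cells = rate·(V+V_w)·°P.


V_w = 23.0·((1.075−1)/(1.065−1)−1) = 3.5385
V_final = 23.0 + 3.5385 = 26.5385
°P = 259 − 259/1.065 = 15.8075
cells = 0.96·26.5385·15.8075

402.7268 billion cells


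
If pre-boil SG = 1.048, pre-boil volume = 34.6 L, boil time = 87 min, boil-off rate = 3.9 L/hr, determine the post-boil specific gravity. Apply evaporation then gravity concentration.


V_post = V_pre − rate·(t/60);  SG_post = 1 + (SG_pre−1)·V_pre/V_post
V_post = 34.6 − 3.9·(87/60) = 28.9450
SG_post = 1 + (1.048 − 1)·34.6/28.9450

1.0574


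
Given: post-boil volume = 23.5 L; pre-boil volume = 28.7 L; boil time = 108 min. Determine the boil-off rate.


rate = (V_pre − V_post) / (t_min/60)
rate = (28.7 − 23.5) / (108/60)

2.8889 L/hr


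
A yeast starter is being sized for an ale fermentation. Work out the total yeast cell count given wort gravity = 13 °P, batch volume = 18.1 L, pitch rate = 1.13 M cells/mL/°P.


cells (billions) = rate · V_L · °P
cells = 1.13 · 18.1 · 13

265.8890 billion cells


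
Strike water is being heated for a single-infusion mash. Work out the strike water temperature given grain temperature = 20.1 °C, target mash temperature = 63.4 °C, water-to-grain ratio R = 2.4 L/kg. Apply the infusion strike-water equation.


T_strike = (0.41/R)·(T_mash − T_grain) + T_mash
T_strike = (0.41/2.4)·(63.4 − 20.1) + 63.4

70.7971 °C


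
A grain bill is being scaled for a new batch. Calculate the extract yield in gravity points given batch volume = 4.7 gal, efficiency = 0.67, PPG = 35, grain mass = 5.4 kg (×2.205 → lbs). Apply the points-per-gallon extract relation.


points = lbs × PPG × eff / vol
lbs = 5.4 × 2.205 = 11.9070
points = 11.9070 × 35 × 0.67 / 4.7

59.4083 points


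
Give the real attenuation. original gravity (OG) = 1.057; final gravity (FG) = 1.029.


AA = (OG−FG)/(OG−1)·100;  RA = AA·0.8192
AA = (1.057 − 1.029)/(1.057 − 1)·100 = 49.1228
RA = 49.1228·0.8192

40.2414 %


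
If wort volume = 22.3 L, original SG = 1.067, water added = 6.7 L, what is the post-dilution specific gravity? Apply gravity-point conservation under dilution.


SG_new = 1 + (SG_old − 1)·V_old/(V_old + V_water)
pts = (1.067 − 1)·1000·22.3/(22.3 + 6.7) = 51.5207
SG_new = 1 + 51.5207/1000

1.0515


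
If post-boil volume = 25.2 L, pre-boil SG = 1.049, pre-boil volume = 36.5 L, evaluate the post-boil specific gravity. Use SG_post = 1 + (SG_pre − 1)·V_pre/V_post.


pts_pre = (1.049 − 1)·1000 = 49.0000
pts_post = 49.0000·36.5/25.2 = 70.9722
SG_post = 1 + 70.9722/1000

1.0710


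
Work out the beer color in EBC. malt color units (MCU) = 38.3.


SRM = 1.4922·MCU^0.6859;  EBC = SRM·1.97
SRM = 1.4922·38.3^0.6859 = 18.1862
EBC = 18.1862·1.97

35.8269 EBC


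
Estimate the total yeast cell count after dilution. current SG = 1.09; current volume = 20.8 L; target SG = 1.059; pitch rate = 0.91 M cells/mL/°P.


V_w = V·((SG_c−1)/(SG_t−1)−1);  °P = 259 − 259/SG_t;  cells = rate·(V+V_w)·°P
V_w = 20.8·((1.09−1)/(1.059−1)−1) = 10.9288
V_final = 20.8 + 10.9288 = 31.7288
°P = 259 − 259/1.059 = 14.4297
cells = 0.91·31.7288·14.4297

416.6305 billion cells


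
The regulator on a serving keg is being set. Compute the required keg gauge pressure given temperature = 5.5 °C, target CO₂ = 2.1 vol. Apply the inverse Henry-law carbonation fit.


psi = vols/(0.01821 + 0.09011·e^(−0.04·T)) − 14.695
psi = 2.1/(0.01821 + 0.09011·e^(−0.04·5.5)) − 14.695

8.5030 psi


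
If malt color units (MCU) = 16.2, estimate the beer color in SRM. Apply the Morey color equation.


SRM = 1.4922 · MCU^0.6859
SRM = 1.4922 · 16.2^0.6859

10.0794 SRM


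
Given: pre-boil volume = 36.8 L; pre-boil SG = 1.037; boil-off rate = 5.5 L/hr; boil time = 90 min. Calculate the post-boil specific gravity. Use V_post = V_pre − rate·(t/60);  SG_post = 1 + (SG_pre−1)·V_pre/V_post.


V_post = 36.8 − 5.5·(90/60) = 28.5500
SG_post = 1 + (1.037 − 1)·36.8/28.5500

1.0477


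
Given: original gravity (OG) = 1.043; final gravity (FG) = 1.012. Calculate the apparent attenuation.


AA = (OG − FG)/(OG − 1) · 100
AA = (1.043 − 1.012)/(1.043 − 1) · 100

72.0930 %


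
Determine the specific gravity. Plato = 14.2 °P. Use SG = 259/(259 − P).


SG = 259/(259 − 14.2)

1.0580


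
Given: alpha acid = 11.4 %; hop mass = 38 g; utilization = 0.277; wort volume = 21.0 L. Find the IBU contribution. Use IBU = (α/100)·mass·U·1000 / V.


IBU = (11.4/100)·38·0.277·1000 / 21.0

57.1411 IBU


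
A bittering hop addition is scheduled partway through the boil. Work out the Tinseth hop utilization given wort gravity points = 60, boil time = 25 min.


U = 1.65·0.000125^(GP/1000) · (1 − e^(−0.04·t))/4.15
bigness = 1.65·0.000125^(60/1000) = 0.9623
boil_factor = (1 − e^(−0.04·25))/4.15 = 0.1523
U = 0.9623 · 0.1523

0.1466


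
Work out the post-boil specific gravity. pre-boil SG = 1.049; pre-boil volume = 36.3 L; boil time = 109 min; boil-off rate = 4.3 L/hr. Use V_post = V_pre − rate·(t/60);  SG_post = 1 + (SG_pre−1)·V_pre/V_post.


V_post = 36.3 − 4.3·(109/60) = 28.4883
SG_post = 1 + (1.049 − 1)·36.3/28.4883

1.0624


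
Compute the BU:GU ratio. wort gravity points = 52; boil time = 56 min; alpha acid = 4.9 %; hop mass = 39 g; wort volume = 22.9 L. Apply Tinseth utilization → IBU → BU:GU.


U = 1.65·0.000125^(GP/1000)·(1−e^(−0.04t))/4.15;  IBU = (α/100)·m·U·1000/V;  BU:GU = IBU/GP
U = 1.65·0.000125^(52/1000)·(1−e^(−0.04·56))/4.15 = 0.2226
IBU = (4.9/100)·39·0.2226·1000/22.9 = 18.5787
BU:GU = 18.5787/52

0.3573


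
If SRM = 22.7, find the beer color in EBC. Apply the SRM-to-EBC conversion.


EBC = SRM · 1.97
EBC = 22.7 · 1.97

44.7190 EBC


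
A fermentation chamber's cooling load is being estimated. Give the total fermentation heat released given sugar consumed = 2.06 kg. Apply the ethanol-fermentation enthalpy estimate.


Q = m_sugar · 590 kJ/kg
Q = 2.06 · 590

1215.4000 kJ


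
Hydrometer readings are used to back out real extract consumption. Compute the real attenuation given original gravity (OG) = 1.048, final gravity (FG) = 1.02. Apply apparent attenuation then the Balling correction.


AA = (OG−FG)/(OG−1)·100;  RA = AA·0.8192
AA = (1.048 − 1.02)/(1.048 − 1)·100 = 58.3333
RA = 58.3333·0.8192

47.7867 %


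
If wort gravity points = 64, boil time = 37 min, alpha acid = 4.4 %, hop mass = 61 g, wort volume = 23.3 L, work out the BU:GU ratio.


U = 1.65·0.000125^(GP/1000)·(1−e^(−0.04t))/4.15;  IBU = (α/100)·m·U·1000/V;  BU:GU = IBU/GP
U = 1.65·0.000125^(64/1000)·(1−e^(−0.04·37))/4.15 = 0.1728
IBU = (4.4/100)·61·0.1728·1000/23.3 = 19.9015
BU:GU = 19.9015/64

0.3110


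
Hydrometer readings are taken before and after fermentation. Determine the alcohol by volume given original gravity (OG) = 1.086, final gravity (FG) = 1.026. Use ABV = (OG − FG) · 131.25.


ABV = (1.086 − 1.026) · 131.25

7.8750 % ABV


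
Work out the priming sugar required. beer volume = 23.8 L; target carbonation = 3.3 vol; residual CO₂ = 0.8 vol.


sugar = (target − residual)·4.0·V
sugar = (3.3 − 0.8)·4.0·23.8

238.0000 g


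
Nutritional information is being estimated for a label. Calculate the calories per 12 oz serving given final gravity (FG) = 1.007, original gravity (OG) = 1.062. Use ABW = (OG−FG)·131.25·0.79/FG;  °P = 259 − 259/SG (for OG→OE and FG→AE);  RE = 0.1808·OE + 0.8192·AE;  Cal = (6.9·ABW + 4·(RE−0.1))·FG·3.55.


ABW = (1.062 − 1.007)·131.25·0.79/1.007 = 5.6632
OE = 259 − 259/1.062 = 15.1205 °P
AE = 259 − 259/1.007 = 1.8004 °P
RE = 0.1808·15.1205 + 0.8192·1.8004 = 4.2087 °P
Cal = (6.9·5.6632 + 4·(4.2087−0.1))·1.007·3.55

198.4420 kcal


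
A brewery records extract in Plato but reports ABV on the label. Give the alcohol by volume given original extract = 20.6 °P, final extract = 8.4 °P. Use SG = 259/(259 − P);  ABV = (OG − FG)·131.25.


OG = 259/(259 − 20.6) = 1.0864
FG = 259/(259 − 8.4) = 1.0335
ABV = (1.0864 − 1.0335)·131.25

6.9418 % ABV


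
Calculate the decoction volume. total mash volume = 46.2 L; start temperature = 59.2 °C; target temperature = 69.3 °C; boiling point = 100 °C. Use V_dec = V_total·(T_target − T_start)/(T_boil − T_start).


V_dec = 46.2·(69.3 − 59.2)/(100 − 59.2)

11.4368 L


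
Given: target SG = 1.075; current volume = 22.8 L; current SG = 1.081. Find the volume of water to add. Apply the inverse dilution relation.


V_water = V·((SG_curr − 1)/(SG_target − 1) − 1)
V_water = 22.8·((1.081 − 1)/(1.075 − 1) − 1)

1.8240 L


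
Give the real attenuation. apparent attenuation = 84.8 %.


RA = AA · 0.8192
RA = 84.8 · 0.8192

69.4682 %


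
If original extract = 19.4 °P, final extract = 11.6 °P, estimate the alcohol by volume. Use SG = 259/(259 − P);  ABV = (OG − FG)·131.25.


OG = 259/(259 − 19.4) = 1.0810
FG = 259/(259 − 11.6) = 1.0469
ABV = (1.0810 − 1.0469)·131.25

4.4731 % ABV


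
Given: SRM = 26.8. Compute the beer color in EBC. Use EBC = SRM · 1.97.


EBC = 26.8 · 1.97

52.7960 EBC


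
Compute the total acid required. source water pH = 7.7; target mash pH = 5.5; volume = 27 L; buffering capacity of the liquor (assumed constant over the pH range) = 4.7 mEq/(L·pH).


acid = buffering capacity · (pH_source − pH_target) · V
acid = 4.7 · (7.7 − 5.5) · 27

279.1800 mEq


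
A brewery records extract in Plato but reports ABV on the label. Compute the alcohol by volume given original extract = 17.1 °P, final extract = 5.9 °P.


SG = 259/(259 − P);  ABV = (OG − FG)·131.25
OG = 259/(259 − 17.1) = 1.0707
FG = 259/(259 − 5.9) = 1.0233
ABV = (1.0707 − 1.0233)·131.25

6.2185 % ABV


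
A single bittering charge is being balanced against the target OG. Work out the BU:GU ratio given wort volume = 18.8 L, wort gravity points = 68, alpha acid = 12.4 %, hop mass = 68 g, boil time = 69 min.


U = 1.65·0.000125^(GP/1000)·(1−e^(−0.04t))/4.15;  IBU = (α/100)·m·U·1000/V;  BU:GU = IBU/GP
U = 1.65·0.000125^(68/1000)·(1−e^(−0.04·69))/4.15 = 0.2021
IBU = (12.4/100)·68·0.2021·1000/18.8 = 90.6573
BU:GU = 90.6573/68

1.3332


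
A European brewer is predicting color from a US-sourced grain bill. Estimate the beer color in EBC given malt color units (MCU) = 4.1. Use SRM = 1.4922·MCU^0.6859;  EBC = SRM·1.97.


SRM = 1.4922·4.1^0.6859 = 3.9277
EBC = 3.9277·1.97

7.7375 EBC


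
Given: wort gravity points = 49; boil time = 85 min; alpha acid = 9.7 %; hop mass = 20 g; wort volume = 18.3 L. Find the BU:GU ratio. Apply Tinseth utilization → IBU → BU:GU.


U = 1.65·0.000125^(GP/1000)·(1−e^(−0.04t))/4.15;  IBU = (α/100)·m·U·1000/V;  BU:GU = IBU/GP
U = 1.65·0.000125^(49/1000)·(1−e^(−0.04·85))/4.15 = 0.2474
IBU = (9.7/100)·20·0.2474·1000/18.3 = 26.2297
BU:GU = 26.2297/49

0.5353


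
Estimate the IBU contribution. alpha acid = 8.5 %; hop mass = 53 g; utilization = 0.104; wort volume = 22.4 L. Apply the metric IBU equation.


IBU = (α/100)·mass·U·1000 / V
IBU = (8.5/100)·53·0.104·1000 / 22.4

20.9161 IBU


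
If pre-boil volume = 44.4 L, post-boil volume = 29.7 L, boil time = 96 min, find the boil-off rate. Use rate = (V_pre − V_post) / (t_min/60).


rate = (44.4 − 29.7) / (96/60)

9.1875 L/hr


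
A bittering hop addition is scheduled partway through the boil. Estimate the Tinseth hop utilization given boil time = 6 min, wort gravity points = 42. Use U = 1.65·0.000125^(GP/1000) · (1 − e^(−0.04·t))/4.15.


bigness = 1.65·0.000125^(42/1000) = 1.1312
boil_factor = (1 − e^(−0.04·6))/4.15 = 0.0514
U = 1.1312 · 0.0514

0.0582


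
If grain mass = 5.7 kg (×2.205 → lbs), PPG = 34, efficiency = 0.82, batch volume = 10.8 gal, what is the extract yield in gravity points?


points = lbs × PPG × eff / vol
lbs = 5.7 × 2.205 = 12.5685
points = 12.5685 × 34 × 0.82 / 10.8

32.4453 points


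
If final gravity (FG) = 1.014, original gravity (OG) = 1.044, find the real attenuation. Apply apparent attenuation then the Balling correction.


AA = (OG−FG)/(OG−1)·100;  RA = AA·0.8192
AA = (1.044 − 1.014)/(1.044 − 1)·100 = 68.1818
RA = 68.1818·0.8192

55.8545 %


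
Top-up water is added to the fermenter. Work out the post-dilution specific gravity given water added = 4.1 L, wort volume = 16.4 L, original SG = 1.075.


SG_new = 1 + (SG_old − 1)·V_old/(V_old + V_water)
pts = (1.075 − 1)·1000·16.4/(16.4 + 4.1) = 60.0000
SG_new = 1 + 60.0000/1000

1.0600


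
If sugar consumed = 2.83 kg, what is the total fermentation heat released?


Q = m_sugar · 590 kJ/kg
Q = 2.83 · 590

1669.7000 kJ


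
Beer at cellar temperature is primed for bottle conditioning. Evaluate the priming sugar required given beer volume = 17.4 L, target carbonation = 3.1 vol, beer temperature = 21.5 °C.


residual = 14.695·(0.01821 + 0.09011·e^(−0.04·T));  sugar = (target − residual)·4.0·V
residual = 14.695·(0.01821 + 0.09011·e^(−0.04·21.5)) = 0.8279
sugar = (3.1 − 0.8279)·4.0·17.4

158.1359 g


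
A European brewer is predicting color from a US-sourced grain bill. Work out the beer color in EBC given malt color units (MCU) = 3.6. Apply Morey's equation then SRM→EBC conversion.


SRM = 1.4922·MCU^0.6859;  EBC = SRM·1.97
SRM = 1.4922·3.6^0.6859 = 3.5925
EBC = 3.5925·1.97

7.0772 EBC


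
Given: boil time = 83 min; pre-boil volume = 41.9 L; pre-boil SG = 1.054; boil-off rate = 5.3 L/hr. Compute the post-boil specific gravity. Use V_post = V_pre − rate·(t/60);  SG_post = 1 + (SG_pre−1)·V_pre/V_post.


V_post = 41.9 − 5.3·(83/60) = 34.5683
SG_post = 1 + (1.054 − 1)·41.9/34.5683

1.0655


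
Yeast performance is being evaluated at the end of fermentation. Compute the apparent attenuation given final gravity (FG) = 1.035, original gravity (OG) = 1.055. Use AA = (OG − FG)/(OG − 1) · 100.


AA = (1.055 − 1.035)/(1.055 − 1) · 100

36.3636 %


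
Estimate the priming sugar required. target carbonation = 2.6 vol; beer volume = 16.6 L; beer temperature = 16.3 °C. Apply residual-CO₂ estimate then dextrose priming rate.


residual = 14.695·(0.01821 + 0.09011·e^(−0.04·T));  sugar = (target − residual)·4.0·V
residual = 14.695·(0.01821 + 0.09011·e^(−0.04·16.3)) = 0.9575
sugar = (2.6 − 0.9575)·4.0·16.6

109.0626 g


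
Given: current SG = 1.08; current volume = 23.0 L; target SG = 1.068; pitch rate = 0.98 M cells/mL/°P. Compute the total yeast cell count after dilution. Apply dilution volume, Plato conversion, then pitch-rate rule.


V_w = V·((SG_c−1)/(SG_t−1)−1);  °P = 259 − 259/SG_t;  cells = rate·(V+V_w)·°P
V_w = 23.0·((1.08−1)/(1.068−1)−1) = 4.0588
V_final = 23.0 + 4.0588 = 27.0588
°P = 259 − 259/1.068 = 16.4906
cells = 0.98·27.0588·16.4906

437.2929 billion cells


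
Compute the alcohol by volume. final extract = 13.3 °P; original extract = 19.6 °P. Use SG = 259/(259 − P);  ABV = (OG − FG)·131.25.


OG = 259/(259 − 19.6) = 1.0819
FG = 259/(259 − 13.3) = 1.0541
ABV = (1.0819 − 1.0541)·131.25

3.6409 % ABV


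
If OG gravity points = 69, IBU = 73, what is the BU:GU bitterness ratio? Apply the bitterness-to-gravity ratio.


BU:GU = IBU / OG_points
BU:GU = 73 / 69

1.0580


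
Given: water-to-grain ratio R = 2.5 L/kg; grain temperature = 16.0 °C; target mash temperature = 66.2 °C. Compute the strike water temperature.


T_strike = (0.41/R)·(T_mash − T_grain) + T_mash
T_strike = (0.41/2.5)·(66.2 − 16.0) + 66.2

74.4328 °C


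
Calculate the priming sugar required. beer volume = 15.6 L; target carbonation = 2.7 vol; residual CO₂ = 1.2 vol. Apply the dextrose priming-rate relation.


sugar = (target − residual)·4.0·V
sugar = (2.7 − 1.2)·4.0·15.6

93.6000 g


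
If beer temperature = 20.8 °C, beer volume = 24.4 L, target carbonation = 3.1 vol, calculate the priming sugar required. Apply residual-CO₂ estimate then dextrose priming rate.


residual = 14.695·(0.01821 + 0.09011·e^(−0.04·T));  sugar = (target − residual)·4.0·V
residual = 14.695·(0.01821 + 0.09011·e^(−0.04·20.8)) = 0.8438
sugar = (3.1 − 0.8438)·4.0·24.4

220.2008 g


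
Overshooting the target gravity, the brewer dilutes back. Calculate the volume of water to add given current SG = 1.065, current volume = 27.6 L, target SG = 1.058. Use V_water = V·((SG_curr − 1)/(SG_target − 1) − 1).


V_water = 27.6·((1.065 − 1)/(1.058 − 1) − 1)

3.3310 L


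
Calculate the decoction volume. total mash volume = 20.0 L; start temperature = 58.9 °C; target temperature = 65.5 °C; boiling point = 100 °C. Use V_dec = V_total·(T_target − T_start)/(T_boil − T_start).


V_dec = 20.0·(65.5 − 58.9)/(100 − 58.9)

3.2117 L


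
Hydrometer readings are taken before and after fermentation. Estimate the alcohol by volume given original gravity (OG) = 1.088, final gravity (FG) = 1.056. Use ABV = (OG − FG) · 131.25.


ABV = (1.088 − 1.056) · 131.25

4.2000 % ABV


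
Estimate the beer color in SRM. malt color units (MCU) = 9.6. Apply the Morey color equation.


SRM = 1.4922 · MCU^0.6859
SRM = 1.4922 · 9.6^0.6859

7.0399 SRM


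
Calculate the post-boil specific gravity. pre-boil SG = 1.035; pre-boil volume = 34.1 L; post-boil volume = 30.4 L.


SG_post = 1 + (SG_pre − 1)·V_pre/V_post
pts_pre = (1.035 − 1)·1000 = 35.0000
pts_post = 35.0000·34.1/30.4 = 39.2599
SG_post = 1 + 39.2599/1000

1.0393


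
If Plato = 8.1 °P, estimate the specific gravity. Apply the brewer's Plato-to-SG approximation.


SG = 259/(259 − P)
SG = 259/(259 − 8.1)

1.0323


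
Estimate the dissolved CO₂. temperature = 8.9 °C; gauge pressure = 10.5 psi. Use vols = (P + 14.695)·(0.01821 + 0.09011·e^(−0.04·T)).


vols = (10.5 + 14.695)·(0.01821 + 0.09011·e^(−0.04·8.9))

2.0491 volumes


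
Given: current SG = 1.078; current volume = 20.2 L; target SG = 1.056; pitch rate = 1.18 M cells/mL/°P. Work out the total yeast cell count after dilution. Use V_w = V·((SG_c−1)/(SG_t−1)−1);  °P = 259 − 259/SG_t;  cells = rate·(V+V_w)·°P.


V_w = 20.2·((1.078−1)/(1.056−1)−1) = 7.9357
V_final = 20.2 + 7.9357 = 28.1357
°P = 259 − 259/1.056 = 13.7348
cells = 1.18·28.1357·13.7348

455.9989 billion cells


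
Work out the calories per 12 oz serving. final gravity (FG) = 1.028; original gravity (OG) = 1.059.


ABW = (OG−FG)·131.25·0.79/FG;  °P = 259 − 259/SG (for OG→OE and FG→AE);  RE = 0.1808·OE + 0.8192·AE;  Cal = (6.9·ABW + 4·(RE−0.1))·FG·3.55
ABW = (1.059 − 1.028)·131.25·0.79/1.028 = 3.1268
OE = 259 − 259/1.059 = 14.4297 °P
AE = 259 − 259/1.028 = 7.0545 °P
RE = 0.1808·14.4297 + 0.8192·7.0545 = 8.3879 °P
Cal = (6.9·3.1268 + 4·(8.3879−0.1))·1.028·3.55

199.7181 kcal


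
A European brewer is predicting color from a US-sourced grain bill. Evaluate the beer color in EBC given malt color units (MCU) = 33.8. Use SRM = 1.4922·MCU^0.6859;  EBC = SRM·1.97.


SRM = 1.4922·33.8^0.6859 = 16.6921
EBC = 16.6921·1.97

32.8834 EBC


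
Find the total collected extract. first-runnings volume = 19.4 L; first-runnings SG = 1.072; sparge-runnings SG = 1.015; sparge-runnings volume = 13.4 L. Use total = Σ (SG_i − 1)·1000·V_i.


first = (1.072 − 1)·1000·19.4 = 1396.8000
sparge = (1.015 − 1)·1000·13.4 = 201.0000
total = 1396.8000 + 201.0000

1597.8000 gravity·L


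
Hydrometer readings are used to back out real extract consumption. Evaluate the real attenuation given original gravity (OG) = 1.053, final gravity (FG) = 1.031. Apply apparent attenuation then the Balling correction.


AA = (OG−FG)/(OG−1)·100;  RA = AA·0.8192
AA = (1.053 − 1.031)/(1.053 − 1)·100 = 41.5094
RA = 41.5094·0.8192

34.0045 %


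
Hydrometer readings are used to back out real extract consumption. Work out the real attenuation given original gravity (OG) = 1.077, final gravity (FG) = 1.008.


AA = (OG−FG)/(OG−1)·100;  RA = AA·0.8192
AA = (1.077 − 1.008)/(1.077 − 1)·100 = 89.6104
RA = 89.6104·0.8192

73.4088 %


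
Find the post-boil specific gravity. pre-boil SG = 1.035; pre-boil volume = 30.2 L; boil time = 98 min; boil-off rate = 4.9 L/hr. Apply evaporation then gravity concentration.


V_post = V_pre − rate·(t/60);  SG_post = 1 + (SG_pre−1)·V_pre/V_post
V_post = 30.2 − 4.9·(98/60) = 22.1967
SG_post = 1 + (1.035 − 1)·30.2/22.1967

1.0476


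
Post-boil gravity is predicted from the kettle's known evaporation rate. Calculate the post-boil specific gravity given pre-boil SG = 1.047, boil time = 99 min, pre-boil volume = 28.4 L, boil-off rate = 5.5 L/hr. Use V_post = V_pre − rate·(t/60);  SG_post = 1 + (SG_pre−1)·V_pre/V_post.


V_post = 28.4 − 5.5·(99/60) = 19.3250
SG_post = 1 + (1.047 − 1)·28.4/19.3250

1.0691


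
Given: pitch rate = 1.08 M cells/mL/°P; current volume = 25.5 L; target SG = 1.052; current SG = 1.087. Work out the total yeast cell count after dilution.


V_w = V·((SG_c−1)/(SG_t−1)−1);  °P = 259 − 259/SG_t;  cells = rate·(V+V_w)·°P
V_w = 25.5·((1.087−1)/(1.052−1)−1) = 17.1635
V_final = 25.5 + 17.1635 = 42.6635
°P = 259 − 259/1.052 = 12.8023
cells = 1.08·42.6635·12.8023

589.8848 billion cells


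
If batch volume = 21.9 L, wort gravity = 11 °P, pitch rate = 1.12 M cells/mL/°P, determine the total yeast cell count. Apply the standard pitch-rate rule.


cells (billions) = rate · V_L · °P
cells = 1.12 · 21.9 · 11

269.8080 billion cells


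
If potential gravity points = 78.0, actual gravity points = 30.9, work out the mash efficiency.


efficiency = actual / potential × 100
efficiency = 30.9 / 78.0 × 100

39.6154 %


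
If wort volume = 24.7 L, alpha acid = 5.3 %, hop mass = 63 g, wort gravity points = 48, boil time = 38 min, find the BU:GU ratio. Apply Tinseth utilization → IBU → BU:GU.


U = 1.65·0.000125^(GP/1000)·(1−e^(−0.04t))/4.15;  IBU = (α/100)·m·U·1000/V;  BU:GU = IBU/GP
U = 1.65·0.000125^(48/1000)·(1−e^(−0.04·38))/4.15 = 0.2018
IBU = (5.3/100)·63·0.2018·1000/24.7 = 27.2784
BU:GU = 27.2784/48

0.5683


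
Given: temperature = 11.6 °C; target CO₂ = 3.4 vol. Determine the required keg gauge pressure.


psi = vols/(0.01821 + 0.09011·e^(−0.04·T)) − 14.695
psi = 3.4/(0.01821 + 0.09011·e^(−0.04·11.6)) − 14.695

30.7183 psi


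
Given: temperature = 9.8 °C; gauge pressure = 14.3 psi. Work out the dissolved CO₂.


vols = (P + 14.695)·(0.01821 + 0.09011·e^(−0.04·T))
vols = (14.3 + 14.695)·(0.01821 + 0.09011·e^(−0.04·9.8))

2.2934 volumes


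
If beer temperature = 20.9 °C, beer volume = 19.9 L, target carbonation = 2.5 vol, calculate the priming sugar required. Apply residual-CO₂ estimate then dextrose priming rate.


residual = 14.695·(0.01821 + 0.09011·e^(−0.04·T));  sugar = (target − residual)·4.0·V
residual = 14.695·(0.01821 + 0.09011·e^(−0.04·20.9)) = 0.8415
sugar = (2.5 − 0.8415)·4.0·19.9

132.0131 g


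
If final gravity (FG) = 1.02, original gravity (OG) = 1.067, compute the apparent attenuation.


AA = (OG − FG)/(OG − 1) · 100
AA = (1.067 − 1.02)/(1.067 − 1) · 100

70.1493 %


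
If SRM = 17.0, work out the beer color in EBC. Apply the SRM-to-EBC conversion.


EBC = SRM · 1.97
EBC = 17.0 · 1.97

33.4900 EBC


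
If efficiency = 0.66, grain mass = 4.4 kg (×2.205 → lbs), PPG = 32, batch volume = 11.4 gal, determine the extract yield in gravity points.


points = lbs × PPG × eff / vol
lbs = 4.4 × 2.205 = 9.7020
points = 9.7020 × 32 × 0.66 / 11.4

17.9742 points


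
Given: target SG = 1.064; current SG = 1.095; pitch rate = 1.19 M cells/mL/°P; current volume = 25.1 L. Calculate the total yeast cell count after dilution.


V_w = V·((SG_c−1)/(SG_t−1)−1);  °P = 259 − 259/SG_t;  cells = rate·(V+V_w)·°P
V_w = 25.1·((1.095−1)/(1.064−1)−1) = 12.1578
V_final = 25.1 + 12.1578 = 37.2578
°P = 259 − 259/1.064 = 15.5789
cells = 1.19·37.2578·15.5789

690.7206 billion cells


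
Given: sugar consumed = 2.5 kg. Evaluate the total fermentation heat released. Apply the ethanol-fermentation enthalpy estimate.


Q = m_sugar · 590 kJ/kg
Q = 2.5 · 590

1475.0000 kJ


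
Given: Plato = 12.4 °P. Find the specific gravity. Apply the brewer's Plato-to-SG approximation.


SG = 259/(259 − P)
SG = 259/(259 − 12.4)

1.0503


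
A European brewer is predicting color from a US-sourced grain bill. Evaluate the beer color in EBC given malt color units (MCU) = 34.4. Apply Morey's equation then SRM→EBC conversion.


SRM = 1.4922·MCU^0.6859;  EBC = SRM·1.97
SRM = 1.4922·34.4^0.6859 = 16.8948
EBC = 16.8948·1.97

33.2827 EBC


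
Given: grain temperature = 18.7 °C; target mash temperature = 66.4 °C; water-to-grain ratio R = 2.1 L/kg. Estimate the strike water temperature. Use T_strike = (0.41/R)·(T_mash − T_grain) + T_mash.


T_strike = (0.41/2.1)·(66.4 − 18.7) + 66.4

75.7129 °C


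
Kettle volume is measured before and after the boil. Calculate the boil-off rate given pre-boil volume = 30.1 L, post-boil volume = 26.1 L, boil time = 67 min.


rate = (V_pre − V_post) / (t_min/60)
rate = (30.1 − 26.1) / (67/60)

3.5821 L/hr


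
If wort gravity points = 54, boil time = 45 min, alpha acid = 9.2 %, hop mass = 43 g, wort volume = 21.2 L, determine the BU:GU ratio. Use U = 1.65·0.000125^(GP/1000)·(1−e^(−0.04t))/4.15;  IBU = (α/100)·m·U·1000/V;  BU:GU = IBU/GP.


U = 1.65·0.000125^(54/1000)·(1−e^(−0.04·45))/4.15 = 0.2043
IBU = (9.2/100)·43·0.2043·1000/21.2 = 38.1171
BU:GU = 38.1171/54

0.7059


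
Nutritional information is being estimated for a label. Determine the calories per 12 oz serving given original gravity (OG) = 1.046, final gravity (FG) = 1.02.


ABW = (OG−FG)·131.25·0.79/FG;  °P = 259 − 259/SG (for OG→OE and FG→AE);  RE = 0.1808·OE + 0.8192·AE;  Cal = (6.9·ABW + 4·(RE−0.1))·FG·3.55
ABW = (1.046 − 1.02)·131.25·0.79/1.02 = 2.6430
OE = 259 − 259/1.046 = 11.3901 °P
AE = 259 − 259/1.02 = 5.0784 °P
RE = 0.1808·11.3901 + 0.8192·5.0784 = 6.2196 °P
Cal = (6.9·2.6430 + 4·(6.2196−0.1))·1.02·3.55

154.6714 kcal


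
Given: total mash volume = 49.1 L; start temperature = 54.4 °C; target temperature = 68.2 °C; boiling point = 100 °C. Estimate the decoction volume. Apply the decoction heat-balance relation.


V_dec = V_total·(T_target − T_start)/(T_boil − T_start)
V_dec = 49.1·(68.2 − 54.4)/(100 − 54.4)

14.8592 L


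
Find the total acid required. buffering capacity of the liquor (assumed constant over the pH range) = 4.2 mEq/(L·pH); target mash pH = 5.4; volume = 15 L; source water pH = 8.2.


acid = buffering capacity · (pH_source − pH_target) · V
acid = 4.2 · (8.2 − 5.4) · 15

176.4000 mEq


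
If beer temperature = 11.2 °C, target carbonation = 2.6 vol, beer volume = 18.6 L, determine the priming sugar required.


residual = 14.695·(0.01821 + 0.09011·e^(−0.04·T));  sugar = (target − residual)·4.0·V
residual = 14.695·(0.01821 + 0.09011·e^(−0.04·11.2)) = 1.1136
sugar = (2.6 − 1.1136)·4.0·18.6

110.5873 g


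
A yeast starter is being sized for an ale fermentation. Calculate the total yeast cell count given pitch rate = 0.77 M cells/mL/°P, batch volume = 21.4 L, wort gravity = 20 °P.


cells (billions) = rate · V_L · °P
cells = 0.77 · 21.4 · 20

329.5600 billion cells


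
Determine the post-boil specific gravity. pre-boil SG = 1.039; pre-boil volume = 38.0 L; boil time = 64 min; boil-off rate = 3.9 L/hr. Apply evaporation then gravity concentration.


V_post = V_pre − rate·(t/60);  SG_post = 1 + (SG_pre−1)·V_pre/V_post
V_post = 38.0 − 3.9·(64/60) = 33.8400
SG_post = 1 + (1.039 − 1)·38.0/33.8400

1.0438


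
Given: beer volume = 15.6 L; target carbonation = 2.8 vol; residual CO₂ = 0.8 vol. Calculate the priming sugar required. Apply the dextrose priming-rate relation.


sugar = (target − residual)·4.0·V
sugar = (2.8 − 0.8)·4.0·15.6

124.8000 g


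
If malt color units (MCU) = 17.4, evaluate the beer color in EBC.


SRM = 1.4922·MCU^0.6859;  EBC = SRM·1.97
SRM = 1.4922·17.4^0.6859 = 10.5857
EBC = 10.5857·1.97

20.8538 EBC


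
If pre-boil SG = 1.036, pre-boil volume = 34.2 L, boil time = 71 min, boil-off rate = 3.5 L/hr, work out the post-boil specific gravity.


V_post = V_pre − rate·(t/60);  SG_post = 1 + (SG_pre−1)·V_pre/V_post
V_post = 34.2 − 3.5·(71/60) = 30.0583
SG_post = 1 + (1.036 − 1)·34.2/30.0583

1.0410


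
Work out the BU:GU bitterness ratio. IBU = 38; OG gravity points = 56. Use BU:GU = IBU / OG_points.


BU:GU = 38 / 56

0.6786


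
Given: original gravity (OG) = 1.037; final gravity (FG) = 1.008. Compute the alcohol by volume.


ABV = (OG − FG) · 131.25
ABV = (1.037 − 1.008) · 131.25

3.8062 % ABV


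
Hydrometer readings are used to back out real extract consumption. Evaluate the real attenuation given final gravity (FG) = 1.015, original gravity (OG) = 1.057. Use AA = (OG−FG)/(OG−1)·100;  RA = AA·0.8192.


AA = (1.057 − 1.015)/(1.057 − 1)·100 = 73.6842
RA = 73.6842·0.8192

60.3621 %


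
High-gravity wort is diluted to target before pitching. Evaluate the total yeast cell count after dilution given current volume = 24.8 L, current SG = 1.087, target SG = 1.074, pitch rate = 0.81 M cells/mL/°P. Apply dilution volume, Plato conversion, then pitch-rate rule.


V_w = V·((SG_c−1)/(SG_t−1)−1);  °P = 259 − 259/SG_t;  cells = rate·(V+V_w)·°P
V_w = 24.8·((1.087−1)/(1.074−1)−1) = 4.3568
V_final = 24.8 + 4.3568 = 29.1568
°P = 259 − 259/1.074 = 17.8454
cells = 0.81·29.1568·17.8454

421.4552 billion cells


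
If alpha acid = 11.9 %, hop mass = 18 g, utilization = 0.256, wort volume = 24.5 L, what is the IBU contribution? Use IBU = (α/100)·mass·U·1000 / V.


IBU = (11.9/100)·18·0.256·1000 / 24.5

22.3817 IBU


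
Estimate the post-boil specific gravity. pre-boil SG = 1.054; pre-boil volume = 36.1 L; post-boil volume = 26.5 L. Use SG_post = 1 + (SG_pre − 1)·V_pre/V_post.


pts_pre = (1.054 − 1)·1000 = 54.0000
pts_post = 54.0000·36.1/26.5 = 73.5623
SG_post = 1 + 73.5623/1000

1.0736


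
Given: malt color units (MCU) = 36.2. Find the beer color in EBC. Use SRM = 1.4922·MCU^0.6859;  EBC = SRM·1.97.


SRM = 1.4922·36.2^0.6859 = 17.4963
EBC = 17.4963·1.97

34.4676 EBC


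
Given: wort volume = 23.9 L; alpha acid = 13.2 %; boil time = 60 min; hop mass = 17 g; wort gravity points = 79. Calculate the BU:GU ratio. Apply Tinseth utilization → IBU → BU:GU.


U = 1.65·0.000125^(GP/1000)·(1−e^(−0.04t))/4.15;  IBU = (α/100)·m·U·1000/V;  BU:GU = IBU/GP
U = 1.65·0.000125^(79/1000)·(1−e^(−0.04·60))/4.15 = 0.1777
IBU = (13.2/100)·17·0.1777·1000/23.9 = 16.6884
BU:GU = 16.6884/79

0.2112


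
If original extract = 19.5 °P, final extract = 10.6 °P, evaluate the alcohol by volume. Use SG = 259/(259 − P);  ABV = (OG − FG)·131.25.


OG = 259/(259 − 19.5) = 1.0814
FG = 259/(259 − 10.6) = 1.0427
ABV = (1.0814 − 1.0427)·131.25

5.0855 % ABV


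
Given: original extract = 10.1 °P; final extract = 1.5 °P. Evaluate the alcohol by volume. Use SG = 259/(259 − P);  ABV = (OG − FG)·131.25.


OG = 259/(259 − 10.1) = 1.0406
FG = 259/(259 − 1.5) = 1.0058
ABV = (1.0406 − 1.0058)·131.25

4.5614 % ABV


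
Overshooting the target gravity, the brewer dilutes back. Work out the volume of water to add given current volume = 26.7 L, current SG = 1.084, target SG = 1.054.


V_water = V·((SG_curr − 1)/(SG_target − 1) − 1)
V_water = 26.7·((1.084 − 1)/(1.054 − 1) − 1)

14.8333 L


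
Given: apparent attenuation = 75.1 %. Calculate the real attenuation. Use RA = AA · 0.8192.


RA = 75.1 · 0.8192

61.5219 %


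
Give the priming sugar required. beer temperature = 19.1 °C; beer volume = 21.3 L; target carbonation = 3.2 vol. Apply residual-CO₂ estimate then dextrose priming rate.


residual = 14.695·(0.01821 + 0.09011·e^(−0.04·T));  sugar = (target − residual)·4.0·V
residual = 14.695·(0.01821 + 0.09011·e^(−0.04·19.1)) = 0.8844
sugar = (3.2 − 0.8844)·4.0·21.3

197.2898 g


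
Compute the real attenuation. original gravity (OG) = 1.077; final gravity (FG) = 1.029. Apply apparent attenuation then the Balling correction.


AA = (OG−FG)/(OG−1)·100;  RA = AA·0.8192
AA = (1.077 − 1.029)/(1.077 − 1)·100 = 62.3377
RA = 62.3377·0.8192

51.0670 %


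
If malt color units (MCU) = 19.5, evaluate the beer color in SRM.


SRM = 1.4922 · MCU^0.6859
SRM = 1.4922 · 19.5^0.6859

11.4462 SRM


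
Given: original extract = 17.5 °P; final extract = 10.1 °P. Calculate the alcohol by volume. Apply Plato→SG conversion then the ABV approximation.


SG = 259/(259 − P);  ABV = (OG − FG)·131.25
OG = 259/(259 − 17.5) = 1.0725
FG = 259/(259 − 10.1) = 1.0406
ABV = (1.0725 − 1.0406)·131.25

4.1849 % ABV


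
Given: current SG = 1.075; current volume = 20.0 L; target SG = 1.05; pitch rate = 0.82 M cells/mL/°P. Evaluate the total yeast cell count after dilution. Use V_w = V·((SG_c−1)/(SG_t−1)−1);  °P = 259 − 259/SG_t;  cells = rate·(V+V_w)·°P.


V_w = 20.0·((1.075−1)/(1.05−1)−1) = 10.0000
V_final = 20.0 + 10.0000 = 30.0000
°P = 259 − 259/1.05 = 12.3333
cells = 0.82·30.0000·12.3333

303.4000 billion cells


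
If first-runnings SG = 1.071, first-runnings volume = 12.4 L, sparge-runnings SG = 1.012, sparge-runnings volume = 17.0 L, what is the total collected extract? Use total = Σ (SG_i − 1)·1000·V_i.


first = (1.071 − 1)·1000·12.4 = 880.4000
sparge = (1.012 − 1)·1000·17.0 = 204.0000
total = 880.4000 + 204.0000

1084.4000 gravity·L


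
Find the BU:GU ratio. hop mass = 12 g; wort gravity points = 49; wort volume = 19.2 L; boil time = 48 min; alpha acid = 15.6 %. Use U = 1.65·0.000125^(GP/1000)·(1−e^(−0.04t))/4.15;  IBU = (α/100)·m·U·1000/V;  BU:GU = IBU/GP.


U = 1.65·0.000125^(49/1000)·(1−e^(−0.04·48))/4.15 = 0.2184
IBU = (15.6/100)·12·0.2184·1000/19.2 = 21.2980
BU:GU = 21.2980/49

0.4347


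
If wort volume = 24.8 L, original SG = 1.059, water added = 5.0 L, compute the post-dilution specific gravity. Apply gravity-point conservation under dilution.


SG_new = 1 + (SG_old − 1)·V_old/(V_old + V_water)
pts = (1.059 − 1)·1000·24.8/(24.8 + 5.0) = 49.1007
SG_new = 1 + 49.1007/1000

1.0491


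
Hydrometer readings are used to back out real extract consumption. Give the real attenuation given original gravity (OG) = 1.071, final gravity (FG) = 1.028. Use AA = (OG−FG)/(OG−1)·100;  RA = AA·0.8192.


AA = (1.071 − 1.028)/(1.071 − 1)·100 = 60.5634
RA = 60.5634·0.8192

49.6135 %


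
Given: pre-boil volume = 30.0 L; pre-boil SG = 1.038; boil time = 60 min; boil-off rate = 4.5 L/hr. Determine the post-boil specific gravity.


V_post = V_pre − rate·(t/60);  SG_post = 1 + (SG_pre−1)·V_pre/V_post
V_post = 30.0 − 4.5·(60/60) = 25.5000
SG_post = 1 + (1.038 − 1)·30.0/25.5000

1.0447


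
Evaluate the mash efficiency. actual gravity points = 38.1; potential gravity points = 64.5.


efficiency = actual / potential × 100
efficiency = 38.1 / 64.5 × 100

59.0698 %


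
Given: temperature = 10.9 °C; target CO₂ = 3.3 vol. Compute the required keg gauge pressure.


psi = vols/(0.01821 + 0.09011·e^(−0.04·T)) − 14.695
psi = 3.3/(0.01821 + 0.09011·e^(−0.04·10.9)) − 14.695

28.4554 psi


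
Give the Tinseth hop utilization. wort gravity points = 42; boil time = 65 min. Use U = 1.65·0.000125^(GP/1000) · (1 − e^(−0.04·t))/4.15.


bigness = 1.65·0.000125^(42/1000) = 1.1312
boil_factor = (1 − e^(−0.04·65))/4.15 = 0.2231
U = 1.1312 · 0.2231

0.2523


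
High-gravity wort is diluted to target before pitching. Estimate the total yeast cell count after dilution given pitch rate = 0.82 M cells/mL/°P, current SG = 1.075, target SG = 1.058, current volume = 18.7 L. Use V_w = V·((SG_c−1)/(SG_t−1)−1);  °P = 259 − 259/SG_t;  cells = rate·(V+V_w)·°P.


V_w = 18.7·((1.075−1)/(1.058−1)−1) = 5.4810
V_final = 18.7 + 5.4810 = 24.1810
°P = 259 − 259/1.058 = 14.1985
cells = 0.82·24.1810·14.1985

281.5340 billion cells


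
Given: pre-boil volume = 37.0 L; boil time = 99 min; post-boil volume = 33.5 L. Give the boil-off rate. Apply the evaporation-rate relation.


rate = (V_pre − V_post) / (t_min/60)
rate = (37.0 − 33.5) / (99/60)

2.1212 L/hr


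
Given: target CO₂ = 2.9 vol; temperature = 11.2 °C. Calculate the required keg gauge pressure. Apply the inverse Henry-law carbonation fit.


psi = vols/(0.01821 + 0.09011·e^(−0.04·T)) − 14.695
psi = 2.9/(0.01821 + 0.09011·e^(−0.04·11.2)) − 14.695

23.5728 psi


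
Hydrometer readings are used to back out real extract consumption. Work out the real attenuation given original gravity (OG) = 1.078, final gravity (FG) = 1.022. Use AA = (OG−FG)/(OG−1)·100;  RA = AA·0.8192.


AA = (1.078 − 1.022)/(1.078 − 1)·100 = 71.7949
RA = 71.7949·0.8192

58.8144 %


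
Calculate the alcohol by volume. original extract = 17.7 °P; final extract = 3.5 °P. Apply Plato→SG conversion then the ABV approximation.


SG = 259/(259 − P);  ABV = (OG − FG)·131.25
OG = 259/(259 − 17.7) = 1.0734
FG = 259/(259 − 3.5) = 1.0137
ABV = (1.0734 − 1.0137)·131.25

7.8296 % ABV


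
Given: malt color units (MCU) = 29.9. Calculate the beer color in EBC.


SRM = 1.4922·MCU^0.6859;  EBC = SRM·1.97
SRM = 1.4922·29.9^0.6859 = 15.3458
EBC = 15.3458·1.97

30.2313 EBC


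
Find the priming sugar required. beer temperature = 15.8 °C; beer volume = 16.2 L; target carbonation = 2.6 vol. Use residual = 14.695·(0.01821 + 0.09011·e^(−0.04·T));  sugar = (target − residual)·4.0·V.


residual = 14.695·(0.01821 + 0.09011·e^(−0.04·15.8)) = 0.9714
sugar = (2.6 − 0.9714)·4.0·16.2

105.5315 g


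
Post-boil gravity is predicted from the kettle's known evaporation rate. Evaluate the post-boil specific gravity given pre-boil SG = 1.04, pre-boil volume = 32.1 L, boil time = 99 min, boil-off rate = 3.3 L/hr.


V_post = V_pre − rate·(t/60);  SG_post = 1 + (SG_pre−1)·V_pre/V_post
V_post = 32.1 − 3.3·(99/60) = 26.6550
SG_post = 1 + (1.04 − 1)·32.1/26.6550

1.0482


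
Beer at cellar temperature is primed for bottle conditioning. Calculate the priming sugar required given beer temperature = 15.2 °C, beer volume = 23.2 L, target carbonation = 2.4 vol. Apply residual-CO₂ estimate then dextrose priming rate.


residual = 14.695·(0.01821 + 0.09011·e^(−0.04·T));  sugar = (target − residual)·4.0·V
residual = 14.695·(0.01821 + 0.09011·e^(−0.04·15.2)) = 0.9885
sugar = (2.4 − 0.9885)·4.0·23.2

130.9850 g
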